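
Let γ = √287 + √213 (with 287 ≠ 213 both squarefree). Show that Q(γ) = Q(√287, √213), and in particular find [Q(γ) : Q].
[Q(γ) : Q] = 4 (equivalently, Q(γ) = Q(√287, √213))

Obviously Q(γ) ⊆ Q(√287, √213), and [Q(√287, √213):Q] = 4 (since 287, 213 are distinct squarefree integers > 1 with 61131 not a perfect square). To show equality we compute the minimal polynomial of γ. From γ = √287 + √213: γ^2 = 287 + 2√(61131) + 213 = 500 + 2√(61131), so γ^2 - 500 = 2√(61131); squaring, (γ^2 - 500)^2 = 4·61131, i.e. γ^4 - 1000γ^2 + 250000 - 244524 = 0, i.e. γ^4 - 1000γ^2 + 5476 = 0. So γ is a root of x^4 - 1000x^2 + 5476. This polynomial is irreducible over Q: it has no rational root (each ±√287 ± √213 is irrational), and any factorization into two quadratics over Q would force √(61131) ∈ Q (pairing opposite roots) or √287, √213 ∈ Q (other pairings), all impossible. Hence [Q(γ):Q] = 4 = [Q(√287, √213):Q], so Q(γ) = Q(√287, √213).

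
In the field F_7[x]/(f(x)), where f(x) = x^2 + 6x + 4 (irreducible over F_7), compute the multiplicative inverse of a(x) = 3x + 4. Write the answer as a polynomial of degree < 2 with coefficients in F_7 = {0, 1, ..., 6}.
a(x)^(-1) ≡ 4x (mod f(x))

Since f is irreducible over F_7, F_7[x]/(f) is a field and a(x) ≠ 0 has an inverse. Apply the extended Euclidean algorithm to f(x) and a(x) in F_7[x]: f(x) = (5x)·a(x) + (4). The last nonzero remainder is the constant 4 = gcd(f, a) in F_7. Back-substituting through the division chain expresses 4 = s(x)·a(x) + t(x)·f(x) with s(x) ≡ 2x (mod f), so (2x)·a(x) ≡ 4 (mod f). Multiplying by 4^(-1) ≡ 2 in F_7 gives a(x)^(-1) ≡ 2·(2x) ≡ 4x (mod f). Check: (3x + 4)·(4x) = 5x^2 + 2x ≡ 1 (mod x^2 + 6x + 4).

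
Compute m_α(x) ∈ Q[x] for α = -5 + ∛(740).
m_α(x) = x^3 + 15x^2 + 75x - 615

Set β = α + 5 = ∛(740), so β^3 = 740. Then (α + 5)^3 - 740 = 0, i.e. α is a root of g(x) = (x + 5)^3 - 740 = x^3 + 15x^2 + 75x - 615. Since g(x) = h(x + 5) where h(x) = x^3 - 740, and h is irreducible over Q (because 740 is not a perfect cube, so h has no rational root, and a monic cubic with no rational root is irreducible), g is also irreducible (irreducibility is preserved under the substitution x → x + 5). Hence m_α(x) = x^3 + 15x^2 + 75x - 615.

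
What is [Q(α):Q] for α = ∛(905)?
[Q(α):Q] = 3

The minimal polynomial of α is x^3 - 905, irreducible over Q since 905 is not a perfect cube (so x^3 - 905 has no rational root). Hence [Q(α):Q] = deg(m_α) = 3.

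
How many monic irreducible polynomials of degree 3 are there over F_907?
There are 248713912 monic irreducible polynomials of degree 3 over F_907

Each element of F_{907^3} that lies in no proper subfield is a root of exactly one monic irreducible of degree 3 over F_907, and each such polynomial has 3 distinct roots in F_{907^3}. By Möbius inversion the count is N_907(3) = (1/3) Σ_{d|3} μ(3/d) · 907^d = (1/3)(μ(3)·907^1 + μ(1)·907^3) = 746141736/3 = 248713912.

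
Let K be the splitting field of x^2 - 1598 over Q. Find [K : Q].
[K : Q] = 2

f(x) = x^2 - 1598 factors as (x - √1598)(x + √1598). The splitting field is K = Q(√1598). Since 1598 is squarefree and > 1, it is not a perfect square, so x^2 - 1598 is irreducible over Q and [Q(√1598) : Q] = 2. Hence [K : Q] = 2.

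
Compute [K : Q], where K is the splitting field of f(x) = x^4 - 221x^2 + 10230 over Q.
[K : Q] = 4

Solving the quadratic in x^2: x^2 = (221 ± √(221^2 - 4·10230))/2 = (221 ± √7921)/2 = (221 ± 89)/2, giving x^2 = 66 or x^2 = 155. So f(x) = (x^2 - 66)(x^2 - 155) and the roots of f are ±√66, ±√155. Hence the splitting field is K = Q(√66, √155). Since 66 and 155 are distinct squarefree integers > 1, their product 10230 is not a perfect square, so √155 ∉ Q(√66). By the tower law [K:Q] = [Q(√66,√155):Q(√66)] · [Q(√66):Q] = 2 · 2 = 4.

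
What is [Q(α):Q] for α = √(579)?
[Q(α):Q] = 2

[Q(α):Q] equals the degree of the minimal polynomial of α. Here α^2 = 579 and x^2 - 579 is irreducible (d = 579 is squarefree, ≠ 1, hence not a square), so deg(m_α) = 2. Thus [Q(α):Q] = 2.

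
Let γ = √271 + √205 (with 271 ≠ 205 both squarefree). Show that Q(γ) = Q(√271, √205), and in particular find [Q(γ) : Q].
[Q(γ) : Q] = 4 (equivalently, Q(γ) = Q(√271, √205))

Obviously Q(γ) ⊆ Q(√271, √205), and [Q(√271, √205):Q] = 4 (since 271, 205 are distinct squarefree integers > 1 with 55555 not a perfect square). To show equality we compute the minimal polynomial of γ. From γ = √271 + √205: γ^2 = 271 + 2√(55555) + 205 = 476 + 2√(55555), so γ^2 - 476 = 2√(55555); squaring, (γ^2 - 476)^2 = 4·55555, i.e. γ^4 - 952γ^2 + 226576 - 222220 = 0, i.e. γ^4 - 952γ^2 + 4356 = 0. So γ is a root of x^4 - 952x^2 + 4356. This polynomial is irreducible over Q: it has no rational root (each ±√271 ± √205 is irrational), and any factorization into two quadratics over Q would force √(55555) ∈ Q (pairing opposite roots) or √271, √205 ∈ Q (other pairings), all impossible. Hence [Q(γ):Q] = 4 = [Q(√271, √205):Q], so Q(γ) = Q(√271, √205).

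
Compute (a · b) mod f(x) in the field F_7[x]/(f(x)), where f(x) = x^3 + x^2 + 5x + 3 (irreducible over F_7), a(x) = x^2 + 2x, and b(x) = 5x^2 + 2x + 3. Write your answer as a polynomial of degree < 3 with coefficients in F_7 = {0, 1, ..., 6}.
a · b ≡ 3x^2 + 5x (mod f(x))

Multiply in F_7[x]: a(x)·b(x) = (x^2 + 2x)·(5x^2 + 2x + 3) = 5x^4 + 5x^3 + 6x. This has degree ≥ 3, so divide by f(x) over F_7: 5x^4 + 5x^3 + 6x = (5x)·(x^3 + x^2 + 5x + 3) + (3x^2 + 5x). Hence a·b ≡ 3x^2 + 5x (mod f). (F_7[x]/(f) is a field with 7^3 = 343 elements since f is irreducible of degree 3.)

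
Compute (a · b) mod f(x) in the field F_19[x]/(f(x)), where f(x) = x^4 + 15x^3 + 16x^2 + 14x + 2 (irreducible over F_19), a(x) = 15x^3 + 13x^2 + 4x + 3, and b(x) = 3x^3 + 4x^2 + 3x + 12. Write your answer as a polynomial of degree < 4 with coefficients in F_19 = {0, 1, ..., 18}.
a · b ≡ x^3 + 17x^2 + 10x + 14 (mod f(x))

Multiply in F_19[x]: a(x)·b(x) = (15x^3 + 13x^2 + 4x + 3)·(3x^3 + 4x^2 + 3x + 12) = 7x^6 + 4x^5 + 14x^4 + 16x^3 + 9x^2 + 17. This has degree ≥ 4, so divide by f(x) over F_19: 7x^6 + 4x^5 + 14x^4 + 16x^3 + 9x^2 + 17 = (7x^2 + 13x + 11)·(x^4 + 15x^3 + 16x^2 + 14x + 2) + (x^3 + 17x^2 + 10x + 14). Hence a·b ≡ x^3 + 17x^2 + 10x + 14 (mod f). (F_19[x]/(f) is a field with 19^4 = 130321 elements since f is irreducible of degree 4.)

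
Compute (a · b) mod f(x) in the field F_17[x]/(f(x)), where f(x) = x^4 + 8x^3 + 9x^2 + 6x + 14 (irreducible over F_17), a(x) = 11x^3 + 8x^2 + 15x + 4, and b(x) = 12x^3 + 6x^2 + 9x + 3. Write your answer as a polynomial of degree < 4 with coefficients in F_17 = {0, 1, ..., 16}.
a · b ≡ 9x^3 + x^2 + 11x + 15 (mod f(x))

Multiply in F_17[x]: a(x)·b(x) = (11x^3 + 8x^2 + 15x + 4)·(12x^3 + 6x^2 + 9x + 3) = 13x^6 + 9x^5 + 4x^4 + 5x^3 + 13x^2 + 13x + 12. This has degree ≥ 4, so divide by f(x) over F_17: 13x^6 + 9x^5 + 4x^4 + 5x^3 + 13x^2 + 13x + 12 = (13x^2 + 7x + 1)·(x^4 + 8x^3 + 9x^2 + 6x + 14) + (9x^3 + x^2 + 11x + 15). Hence a·b ≡ 9x^3 + x^2 + 11x + 15 (mod f). (F_17[x]/(f) is a field with 17^4 = 83521 elements since f is irreducible of degree 4.)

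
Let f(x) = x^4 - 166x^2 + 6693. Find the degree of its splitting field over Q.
[K : Q] = 4

Solving the quadratic in x^2: x^2 = (166 ± √(166^2 - 4·6693))/2 = (166 ± √784)/2 = (166 ± 28)/2, giving x^2 = 97 or x^2 = 69. So f(x) = (x^2 - 97)(x^2 - 69) and the roots of f are ±√97, ±√69. Hence the splitting field is K = Q(√97, √69). Since 97 and 69 are distinct squarefree integers > 1, their product 6693 is not a perfect square, so √69 ∉ Q(√97). By the tower law [K:Q] = [Q(√97,√69):Q(√97)] · [Q(√97):Q] = 2 · 2 = 4.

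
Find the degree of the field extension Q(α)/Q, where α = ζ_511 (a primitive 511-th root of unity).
[Q(α):Q] = 432

The minimal polynomial of ζ_511 over Q is the 511-th cyclotomic polynomial Φ_511(x), which is irreducible over Q and has degree φ(511) = 432. Hence [Q(α):Q] = φ(511) = 432.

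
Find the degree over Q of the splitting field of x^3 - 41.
[K : Q] = 6

The roots of x^3 - 41 are ∛41, ω∛41, ω^2∛41 where ω = e^(2πi/3) is a primitive cube root of unity, so K = Q(∛41, ω). Now [Q(∛41):Q] = 3 (since 41 is not a perfect cube, x^3 - 41 is irreducible) and [Q(ω):Q] = 2. Both 2 and 3 divide [K:Q], and [K:Q] ≤ 3·2 = 6, so [K:Q] = 6. (Equivalently: Q(∛41) ⊂ R but ω ∉ R, so [K : Q(∛41)] = 2.)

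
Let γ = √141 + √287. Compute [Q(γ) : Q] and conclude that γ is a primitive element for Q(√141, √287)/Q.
[Q(γ) : Q] = 4 (equivalently, Q(γ) = Q(√141, √287))

Obviously Q(γ) ⊆ Q(√141, √287), and [Q(√141, √287):Q] = 4 (since 141, 287 are distinct squarefree integers > 1 with 40467 not a perfect square). To show equality we compute the minimal polynomial of γ. From γ = √141 + √287: γ^2 = 141 + 2√(40467) + 287 = 428 + 2√(40467), so γ^2 - 428 = 2√(40467); squaring, (γ^2 - 428)^2 = 4·40467, i.e. γ^4 - 856γ^2 + 183184 - 161868 = 0, i.e. γ^4 - 856γ^2 + 21316 = 0. So γ is a root of x^4 - 856x^2 + 21316. This polynomial is irreducible over Q: it has no rational root (each ±√141 ± √287 is irrational), and any factorization into two quadratics over Q would force √(40467) ∈ Q (pairing opposite roots) or √141, √287 ∈ Q (other pairings), all impossible. Hence [Q(γ):Q] = 4 = [Q(√141, √287):Q], so Q(γ) = Q(√141, √287).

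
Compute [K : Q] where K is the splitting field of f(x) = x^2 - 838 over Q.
[K : Q] = 2

f(x) = x^2 - 838 factors as (x - √838)(x + √838). The splitting field is K = Q(√838). Since 838 is squarefree and > 1, it is not a perfect square, so x^2 - 838 is irreducible over Q and [Q(√838) : Q] = 2. Hence [K : Q] = 2.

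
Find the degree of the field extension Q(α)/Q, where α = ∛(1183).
[Q(α):Q] = 3

The minimal polynomial of α is x^3 - 1183, irreducible over Q since 1183 is not a perfect cube (so x^3 - 1183 has no rational root). Hence [Q(α):Q] = deg(m_α) = 3.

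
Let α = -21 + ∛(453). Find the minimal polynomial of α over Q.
m_α(x) = x^3 + 63x^2 + 1323x + 8808

Set β = α + 21 = ∛(453), so β^3 = 453. Then (α + 21)^3 - 453 = 0, i.e. α is a root of g(x) = (x + 21)^3 - 453 = x^3 + 63x^2 + 1323x + 8808. Since g(x) = h(x + 21) where h(x) = x^3 - 453, and h is irreducible over Q (because 453 is not a perfect cube, so h has no rational root, and a monic cubic with no rational root is irreducible), g is also irreducible (irreducibility is preserved under the substitution x → x + 21). Hence m_α(x) = x^3 + 63x^2 + 1323x + 8808.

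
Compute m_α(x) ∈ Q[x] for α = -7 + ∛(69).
m_α(x) = x^3 + 21x^2 + 147x + 274

Set β = α + 7 = ∛(69), so β^3 = 69. Then (α + 7)^3 - 69 = 0, i.e. α is a root of g(x) = (x + 7)^3 - 69 = x^3 + 21x^2 + 147x + 274. Since g(x) = h(x + 7) where h(x) = x^3 - 69, and h is irreducible over Q (because 69 is not a perfect cube, so h has no rational root, and a monic cubic with no rational root is irreducible), g is also irreducible (irreducibility is preserved under the substitution x → x + 7). Hence m_α(x) = x^3 + 21x^2 + 147x + 274.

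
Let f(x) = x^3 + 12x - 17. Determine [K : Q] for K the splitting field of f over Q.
[K : Q] = 6

By the rational root test, any rational root of the monic integer polynomial f(x) = x^3 + 12x - 17 must be an integer dividing the constant term -17, i.e. one of ±{1, 17}. Evaluating: f(1) = -4, f(-1) = -30, f(17) = 5100, f(-17) = -5134; none is 0, so f has no rational root and is therefore irreducible over Q (a cubic with no linear factor over a field is irreducible). For an irreducible cubic, the Galois group is A_3 or S_3 according as the discriminant disc(f) = -4a^3 - 27b^2 = -4·(12)^3 - 27·(-17)^2 = -14715 is or is not a square in Q. Here disc(f) = -14715 is not a perfect square in Q, so the Galois group of f over Q is not contained in A_3 and must be all of S_3. The splitting field has degree |S_3| = 6 over Q, so [K : Q] = 6.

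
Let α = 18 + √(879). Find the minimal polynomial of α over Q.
m_α(x) = x^2 - 36x - 555

From α - 18 = √(879), squaring gives (α - 18)^2 = 879, i.e. α^2 - 36α + 324 = 879, so α^2 - 36α - 555 = 0. The discriminant of x^2 - 36x - 555 is (-36)^2 - 4·(-555) = 1296 + 2220 = 3516, and 4·(879) is not a perfect square in Q since 879 is squarefree and ≠ 1. Hence x^2 - 36x - 555 is irreducible over Q and is the minimal polynomial of α.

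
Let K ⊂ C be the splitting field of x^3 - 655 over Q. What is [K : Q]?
[K : Q] = 6

The roots of x^3 - 655 are ∛655, ω∛655, ω^2∛655 where ω = e^(2πi/3) is a primitive cube root of unity, so K = Q(∛655, ω). Now [Q(∛655):Q] = 3 (since 655 is not a perfect cube, x^3 - 655 is irreducible) and [Q(ω):Q] = 2. Both 2 and 3 divide [K:Q], and [K:Q] ≤ 3·2 = 6, so [K:Q] = 6. (Equivalently: Q(∛655) ⊂ R but ω ∉ R, so [K : Q(∛655)] = 2.)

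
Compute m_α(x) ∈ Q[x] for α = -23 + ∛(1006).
m_α(x) = x^3 + 69x^2 + 1587x + 11161

Set β = α + 23 = ∛(1006), so β^3 = 1006. Then (α + 23)^3 - 1006 = 0, i.e. α is a root of g(x) = (x + 23)^3 - 1006 = x^3 + 69x^2 + 1587x + 11161. Since g(x) = h(x + 23) where h(x) = x^3 - 1006, and h is irreducible over Q (because 1006 is not a perfect cube, so h has no rational root, and a monic cubic with no rational root is irreducible), g is also irreducible (irreducibility is preserved under the substitution x → x + 23). Hence m_α(x) = x^3 + 69x^2 + 1587x + 11161.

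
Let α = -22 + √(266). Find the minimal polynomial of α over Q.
m_α(x) = x^2 + 44x + 218

From α + 22 = √(266), squaring gives (α + 22)^2 = 266, i.e. α^2 + 44α + 484 = 266, so α^2 + 44α + 218 = 0. The discriminant of x^2 + 44x + 218 is (44)^2 - 4·(218) = 1936 - 872 = 1064, and 4·(266) is not a perfect square in Q since 266 is squarefree and ≠ 1. Hence x^2 + 44x + 218 is irreducible over Q and is the minimal polynomial of α.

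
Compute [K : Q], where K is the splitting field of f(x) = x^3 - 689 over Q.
[K : Q] = 6

The roots of x^3 - 689 are ∛689, ω∛689, ω^2∛689 where ω = e^(2πi/3) is a primitive cube root of unity, so K = Q(∛689, ω). Now [Q(∛689):Q] = 3 (since 689 is not a perfect cube, x^3 - 689 is irreducible) and [Q(ω):Q] = 2. Both 2 and 3 divide [K:Q], and [K:Q] ≤ 3·2 = 6, so [K:Q] = 6. (Equivalently: Q(∛689) ⊂ R but ω ∉ R, so [K : Q(∛689)] = 2.)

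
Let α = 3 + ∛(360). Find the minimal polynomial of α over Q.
m_α(x) = x^3 - 9x^2 + 27x - 387

Set β = α - 3 = ∛(360), so β^3 = 360. Then (α - 3)^3 - 360 = 0, i.e. α is a root of g(x) = (x - 3)^3 - 360 = x^3 - 9x^2 + 27x - 387. Since g(x) = h(x - 3) where h(x) = x^3 - 360, and h is irreducible over Q (because 360 is not a perfect cube, so h has no rational root, and a monic cubic with no rational root is irreducible), g is also irreducible (irreducibility is preserved under the substitution x → x - 3). Hence m_α(x) = x^3 - 9x^2 + 27x - 387.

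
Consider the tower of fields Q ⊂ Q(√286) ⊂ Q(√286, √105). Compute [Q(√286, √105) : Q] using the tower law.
[Q(√286, √105) : Q] = 4

[Q(√286):Q] = 2 (min poly x^2 - 286, irreducible since 286 is squarefree > 1). For the top step, suppose √105 ∈ Q(√286), say √105 = c + d√286 with c, d ∈ Q. Squaring: 105 = c^2 + 286d^2 + 2cd√286. Since √286 ∉ Q this forces 2cd = 0. If d = 0 then √105 = c ∈ Q, contradicting 105 squarefree > 1. If c = 0 then 105 = 286d^2, so 286·105 = (286d)^2 is a perfect square in Q — but 286·105 = 30030 is not a perfect square (since 286 and 105 are distinct squarefree integers). Contradiction. Hence √105 ∉ Q(√286), so x^2 - 105 stays irreducible over Q(√286) and [Q(√286, √105) : Q(√286)] = 2. By the tower law, [Q(√286, √105) : Q] = 2 · 2 = 4.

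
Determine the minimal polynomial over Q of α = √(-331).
m_α(x) = x^2 + 331

α satisfies α^2 + 331 = 0, so x^2 + 331 annihilates α. Since d = -331 is squarefree and ≠ 1, it is not a perfect square in Q, so x^2 + 331 has no rational root and is therefore irreducible over Q (a degree-2 polynomial over a field is irreducible iff it has no root). Hence m_α(x) = x^2 + 331.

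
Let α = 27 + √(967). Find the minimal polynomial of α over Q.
m_α(x) = x^2 - 54x - 238

From α - 27 = √(967), squaring gives (α - 27)^2 = 967, i.e. α^2 - 54α + 729 = 967, so α^2 - 54α - 238 = 0. The discriminant of x^2 - 54x - 238 is (-54)^2 - 4·(-238) = 2916 + 952 = 3868, and 4·(967) is not a perfect square in Q since 967 is squarefree and ≠ 1. Hence x^2 - 54x - 238 is irreducible over Q and is the minimal polynomial of α.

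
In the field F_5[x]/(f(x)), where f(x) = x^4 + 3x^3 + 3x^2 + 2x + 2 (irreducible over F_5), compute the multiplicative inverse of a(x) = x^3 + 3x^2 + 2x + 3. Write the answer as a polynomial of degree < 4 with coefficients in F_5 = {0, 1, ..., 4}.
a(x)^(-1) ≡ 3x^3 + 4x^2 + 3x + 2 (mod f(x))

Since f is irreducible over F_5, F_5[x]/(f) is a field and a(x) ≠ 0 has an inverse. Apply the extended Euclidean algorithm to f(x) and a(x) in F_5[x]: f(x) = (x)·a(x) + (x^2 + 4x + 2);  a(x) = (x + 4)·(x^2 + 4x + 2) + (4x);  (x^2 + 4x + 2) = (4x + 1)·(4x) + (2). The last nonzero remainder is the constant 2 = gcd(f, a) in F_5. Back-substituting through the division chain expresses 2 = s(x)·a(x) + t(x)·f(x) with s(x) ≡ x^3 + 3x^2 + x + 4 (mod f), so (x^3 + 3x^2 + x + 4)·a(x) ≡ 2 (mod f). Multiplying by 2^(-1) ≡ 3 in F_5 gives a(x)^(-1) ≡ 3·(x^3 + 3x^2 + x + 4) ≡ 3x^3 + 4x^2 + 3x + 2 (mod f). Check: (x^3 + 3x^2 + 2x + 3)·(3x^3 + 4x^2 + 3x + 2) = 3x^6 + 3x^5 + x^4 + 3x^3 + 4x^2 + 3x + 1 ≡ 1 (mod x^4 + 3x^3 + 3x^2 + 2x + 2).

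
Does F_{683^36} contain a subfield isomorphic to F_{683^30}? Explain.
No: F_{683^30} is not a subfield of F_{683^36}

F_{p^m} embeds in F_{p^n} iff m | n. Here 30 ∤ 36 (since 36 = 1·30 + 6 with remainder 6 ≠ 0), so F_{683^30} is not a subfield of F_{683^36}. Equivalently: if it were, the tower law would give 30 = [F_{683^30}:F_683] dividing [F_{683^36}:F_683] = 36, contradiction.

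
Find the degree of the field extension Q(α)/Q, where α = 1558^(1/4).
[Q(α):Q] = 4

α is a root of x^4 - 1558. By Eisenstein's criterion at the prime p = 2 (which divides the constant term 1558 but p^2 = 4 does not, since 1558 is squarefree), x^4 - 1558 is irreducible over Q. Hence [Q(α):Q] = 4.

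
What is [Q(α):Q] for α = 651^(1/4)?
[Q(α):Q] = 4

α is a root of x^4 - 651. By Eisenstein's criterion at the prime p = 3 (which divides the constant term 651 but p^2 = 9 does not, since 651 is squarefree), x^4 - 651 is irreducible over Q. Hence [Q(α):Q] = 4.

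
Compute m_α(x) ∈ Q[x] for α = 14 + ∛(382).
m_α(x) = x^3 - 42x^2 + 588x - 3126

Set β = α - 14 = ∛(382), so β^3 = 382. Then (α - 14)^3 - 382 = 0, i.e. α is a root of g(x) = (x - 14)^3 - 382 = x^3 - 42x^2 + 588x - 3126. Since g(x) = h(x - 14) where h(x) = x^3 - 382, and h is irreducible over Q (because 382 is not a perfect cube, so h has no rational root, and a monic cubic with no rational root is irreducible), g is also irreducible (irreducibility is preserved under the substitution x → x - 14). Hence m_α(x) = x^3 - 42x^2 + 588x - 3126.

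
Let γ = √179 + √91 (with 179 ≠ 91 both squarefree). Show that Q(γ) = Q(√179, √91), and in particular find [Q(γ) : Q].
[Q(γ) : Q] = 4 (equivalently, Q(γ) = Q(√179, √91))

Obviously Q(γ) ⊆ Q(√179, √91), and [Q(√179, √91):Q] = 4 (since 179, 91 are distinct squarefree integers > 1 with 16289 not a perfect square). To show equality we compute the minimal polynomial of γ. From γ = √179 + √91: γ^2 = 179 + 2√(16289) + 91 = 270 + 2√(16289), so γ^2 - 270 = 2√(16289); squaring, (γ^2 - 270)^2 = 4·16289, i.e. γ^4 - 540γ^2 + 72900 - 65156 = 0, i.e. γ^4 - 540γ^2 + 7744 = 0. So γ is a root of x^4 - 540x^2 + 7744. This polynomial is irreducible over Q: it has no rational root (each ±√179 ± √91 is irrational), and any factorization into two quadratics over Q would force √(16289) ∈ Q (pairing opposite roots) or √179, √91 ∈ Q (other pairings), all impossible. Hence [Q(γ):Q] = 4 = [Q(√179, √91):Q], so Q(γ) = Q(√179, √91).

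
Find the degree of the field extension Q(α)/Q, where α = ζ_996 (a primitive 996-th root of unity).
[Q(α):Q] = 328

The minimal polynomial of ζ_996 over Q is the 996-th cyclotomic polynomial Φ_996(x), which is irreducible over Q and has degree φ(996) = 328. Hence [Q(α):Q] = φ(996) = 328.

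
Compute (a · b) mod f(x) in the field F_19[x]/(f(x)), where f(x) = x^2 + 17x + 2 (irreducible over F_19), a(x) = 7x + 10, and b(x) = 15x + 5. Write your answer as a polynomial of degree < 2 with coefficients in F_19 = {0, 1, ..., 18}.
a · b ≡ 15x + 11 (mod f(x))

Multiply in F_19[x]: a(x)·b(x) = (7x + 10)·(15x + 5) = 10x^2 + 14x + 12. This has degree ≥ 2, so divide by f(x) over F_19: 10x^2 + 14x + 12 = (10)·(x^2 + 17x + 2) + (15x + 11). Hence a·b ≡ 15x + 11 (mod f). (F_19[x]/(f) is a field with 19^2 = 361 elements since f is irreducible of degree 2.)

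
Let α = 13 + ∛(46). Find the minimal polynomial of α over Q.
m_α(x) = x^3 - 39x^2 + 507x - 2243

Set β = α - 13 = ∛(46), so β^3 = 46. Then (α - 13)^3 - 46 = 0, i.e. α is a root of g(x) = (x - 13)^3 - 46 = x^3 - 39x^2 + 507x - 2243. Since g(x) = h(x - 13) where h(x) = x^3 - 46, and h is irreducible over Q (because 46 is not a perfect cube, so h has no rational root, and a monic cubic with no rational root is irreducible), g is also irreducible (irreducibility is preserved under the substitution x → x - 13). Hence m_α(x) = x^3 - 39x^2 + 507x - 2243.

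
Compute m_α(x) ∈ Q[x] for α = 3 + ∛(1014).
m_α(x) = x^3 - 9x^2 + 27x - 1041

Set β = α - 3 = ∛(1014), so β^3 = 1014. Then (α - 3)^3 - 1014 = 0, i.e. α is a root of g(x) = (x - 3)^3 - 1014 = x^3 - 9x^2 + 27x - 1041. Since g(x) = h(x - 3) where h(x) = x^3 - 1014, and h is irreducible over Q (because 1014 is not a perfect cube, so h has no rational root, and a monic cubic with no rational root is irreducible), g is also irreducible (irreducibility is preserved under the substitution x → x - 3). Hence m_α(x) = x^3 - 9x^2 + 27x - 1041.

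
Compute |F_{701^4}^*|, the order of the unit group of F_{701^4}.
|F_{701^4}^*| = 241474942800

F_{701^4} has 701^4 = 241474942801 elements; its multiplicative group consists of all nonzero elements, so |F_{701^4}^*| = 241474942801 - 1 = 241474942800. (It is cyclic since any finite subgroup of the multiplicative group of a field is cyclic.)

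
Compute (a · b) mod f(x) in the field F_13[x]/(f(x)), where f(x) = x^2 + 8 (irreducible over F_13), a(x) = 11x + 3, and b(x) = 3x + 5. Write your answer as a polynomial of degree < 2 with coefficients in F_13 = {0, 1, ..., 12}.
a · b ≡ 12x + 11 (mod f(x))

Multiply in F_13[x]: a(x)·b(x) = (11x + 3)·(3x + 5) = 7x^2 + 12x + 2. This has degree ≥ 2, so divide by f(x) over F_13: 7x^2 + 12x + 2 = (7)·(x^2 + 8) + (12x + 11). Hence a·b ≡ 12x + 11 (mod f). (F_13[x]/(f) is a field with 13^2 = 169 elements since f is irreducible of degree 2.)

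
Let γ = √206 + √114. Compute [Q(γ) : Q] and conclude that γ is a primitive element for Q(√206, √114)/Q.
[Q(γ) : Q] = 4 (equivalently, Q(γ) = Q(√206, √114))

Obviously Q(γ) ⊆ Q(√206, √114), and [Q(√206, √114):Q] = 4 (since 206, 114 are distinct squarefree integers > 1 with 23484 not a perfect square). To show equality we compute the minimal polynomial of γ. From γ = √206 + √114: γ^2 = 206 + 2√(23484) + 114 = 320 + 2√(23484), so γ^2 - 320 = 2√(23484); squaring, (γ^2 - 320)^2 = 4·23484, i.e. γ^4 - 640γ^2 + 102400 - 93936 = 0, i.e. γ^4 - 640γ^2 + 8464 = 0. So γ is a root of x^4 - 640x^2 + 8464. This polynomial is irreducible over Q: it has no rational root (each ±√206 ± √114 is irrational), and any factorization into two quadratics over Q would force √(23484) ∈ Q (pairing opposite roots) or √206, √114 ∈ Q (other pairings), all impossible. Hence [Q(γ):Q] = 4 = [Q(√206, √114):Q], so Q(γ) = Q(√206, √114).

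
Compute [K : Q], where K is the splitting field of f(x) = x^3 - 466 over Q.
[K : Q] = 6

The roots of x^3 - 466 are ∛466, ω∛466, ω^2∛466 where ω = e^(2πi/3) is a primitive cube root of unity, so K = Q(∛466, ω). Now [Q(∛466):Q] = 3 (since 466 is not a perfect cube, x^3 - 466 is irreducible) and [Q(ω):Q] = 2. Both 2 and 3 divide [K:Q], and [K:Q] ≤ 3·2 = 6, so [K:Q] = 6. (Equivalently: Q(∛466) ⊂ R but ω ∉ R, so [K : Q(∛466)] = 2.)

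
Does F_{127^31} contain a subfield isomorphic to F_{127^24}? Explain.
No: F_{127^24} is not a subfield of F_{127^31}

F_{p^m} embeds in F_{p^n} iff m | n. Here 24 ∤ 31 (since 31 = 1·24 + 7 with remainder 7 ≠ 0), so F_{127^24} is not a subfield of F_{127^31}. Equivalently: if it were, the tower law would give 24 = [F_{127^24}:F_127] dividing [F_{127^31}:F_127] = 31, contradiction.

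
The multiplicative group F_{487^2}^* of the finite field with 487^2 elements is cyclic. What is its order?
|F_{487^2}^*| = 237168

F_{487^2} has 487^2 = 237169 elements; its multiplicative group consists of all nonzero elements, so |F_{487^2}^*| = 237169 - 1 = 237168. (It is cyclic since any finite subgroup of the multiplicative group of a field is cyclic.)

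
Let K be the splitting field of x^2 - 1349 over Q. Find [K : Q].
[K : Q] = 2

f(x) = x^2 - 1349 factors as (x - √1349)(x + √1349). The splitting field is K = Q(√1349). Since 1349 is squarefree and > 1, it is not a perfect square, so x^2 - 1349 is irreducible over Q and [Q(√1349) : Q] = 2. Hence [K : Q] = 2.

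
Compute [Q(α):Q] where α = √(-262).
[Q(α):Q] = 2

[Q(α):Q] equals the degree of the minimal polynomial of α. Here α^2 = -262 and x^2 + 262 is irreducible (d = -262 is squarefree, ≠ 1, hence not a square), so deg(m_α) = 2. Thus [Q(α):Q] = 2.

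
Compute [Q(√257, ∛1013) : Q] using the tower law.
[Q(√257, ∛1013) : Q] = 6

Let L = Q(√257, ∛1013). Since Q(√257) ⊂ L and [Q(√257):Q] = 2, the tower law gives 2 | [L:Q]. Likewise Q(∛1013) ⊂ L with [Q(∛1013):Q] = 3 (because 1013 is not a perfect cube), so 3 | [L:Q]. As gcd(2,3) = 1, [L:Q] is divisible by 6. Conversely L is generated over Q by √257 and ∛1013, so [L:Q] ≤ 2·3 = 6. Therefore [Q(√257, ∛1013) : Q] = 6.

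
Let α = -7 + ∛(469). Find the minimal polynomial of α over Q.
m_α(x) = x^3 + 21x^2 + 147x - 126

Set β = α + 7 = ∛(469), so β^3 = 469. Then (α + 7)^3 - 469 = 0, i.e. α is a root of g(x) = (x + 7)^3 - 469 = x^3 + 21x^2 + 147x - 126. Since g(x) = h(x + 7) where h(x) = x^3 - 469, and h is irreducible over Q (because 469 is not a perfect cube, so h has no rational root, and a monic cubic with no rational root is irreducible), g is also irreducible (irreducibility is preserved under the substitution x → x + 7). Hence m_α(x) = x^3 + 21x^2 + 147x - 126.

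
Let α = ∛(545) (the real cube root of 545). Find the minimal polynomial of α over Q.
m_α(x) = x^3 - 545

α satisfies α^3 = 545, so x^3 - 545 annihilates α. By the rational root test, a rational root p/q (in lowest terms) of x^3 - 545 would satisfy p^3 = 545 q^3, forcing q = 1 and p^3 = 545; but 545 is not a perfect cube, contradiction. A monic cubic over Q with no rational root is irreducible (any nontrivial factorization would include a linear factor). Hence x^3 - 545 is the minimal polynomial of α, and in particular [Q(α):Q] = 3.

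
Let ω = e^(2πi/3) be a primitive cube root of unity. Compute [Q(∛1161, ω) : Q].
[Q(∛1161, ω) : Q] = 6

[Q(∛1161):Q] = 3 (min poly x^3 - 1161, irreducible since 1161 is not a perfect cube). [Q(ω):Q] = 2 (min poly x^2 + x + 1). Since Q(∛1161) ⊂ R and ω ∉ R, we have ω ∉ Q(∛1161), so x^2 + x + 1 remains irreducible over Q(∛1161) and [Q(∛1161, ω) : Q(∛1161)] = 2. By the tower law, [Q(∛1161, ω) : Q] = 3 · 2 = 6. (In fact Q(∛1161, ω) is the splitting field of x^3 - 1161 over Q.)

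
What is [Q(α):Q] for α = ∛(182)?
[Q(α):Q] = 3

The minimal polynomial of α is x^3 - 182, irreducible over Q since 182 is not a perfect cube (so x^3 - 182 has no rational root). Hence [Q(α):Q] = deg(m_α) = 3.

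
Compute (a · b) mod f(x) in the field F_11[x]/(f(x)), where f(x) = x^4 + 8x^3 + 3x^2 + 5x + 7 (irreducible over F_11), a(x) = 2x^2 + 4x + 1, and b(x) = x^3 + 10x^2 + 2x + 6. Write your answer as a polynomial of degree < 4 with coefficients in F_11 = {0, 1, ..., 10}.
a · b ≡ 8x^3 + 7x^2 + 5x + 5 (mod f(x))

Multiply in F_11[x]: a(x)·b(x) = (2x^2 + 4x + 1)·(x^3 + 10x^2 + 2x + 6) = 2x^5 + 2x^4 + x^3 + 8x^2 + 4x + 6. This has degree ≥ 4, so divide by f(x) over F_11: 2x^5 + 2x^4 + x^3 + 8x^2 + 4x + 6 = (2x + 8)·(x^4 + 8x^3 + 3x^2 + 5x + 7) + (8x^3 + 7x^2 + 5x + 5). Hence a·b ≡ 8x^3 + 7x^2 + 5x + 5 (mod f). (F_11[x]/(f) is a field with 11^4 = 14641 elements since f is irreducible of degree 4.)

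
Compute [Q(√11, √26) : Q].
[Q(√11, √26) : Q] = 4

[Q(√11):Q] = 2 (min poly x^2 - 11, irreducible since 11 is squarefree > 1). For the top step, suppose √26 ∈ Q(√11), say √26 = c + d√11 with c, d ∈ Q. Squaring: 26 = c^2 + 11d^2 + 2cd√11. Since √11 ∉ Q this forces 2cd = 0. If d = 0 then √26 = c ∈ Q, contradicting 26 squarefree > 1. If c = 0 then 26 = 11d^2, so 11·26 = (11d)^2 is a perfect square in Q — but 11·26 = 286 is not a perfect square (since 11 and 26 are distinct squarefree integers). Contradiction. Hence √26 ∉ Q(√11), so x^2 - 26 stays irreducible over Q(√11) and [Q(√11, √26) : Q(√11)] = 2. By the tower law, [Q(√11, √26) : Q] = 2 · 2 = 4.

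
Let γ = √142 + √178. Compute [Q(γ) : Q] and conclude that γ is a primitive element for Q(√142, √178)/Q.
[Q(γ) : Q] = 4 (equivalently, Q(γ) = Q(√142, √178))

Obviously Q(γ) ⊆ Q(√142, √178), and [Q(√142, √178):Q] = 4 (since 142, 178 are distinct squarefree integers > 1 with 25276 not a perfect square). To show equality we compute the minimal polynomial of γ. From γ = √142 + √178: γ^2 = 142 + 2√(25276) + 178 = 320 + 2√(25276), so γ^2 - 320 = 2√(25276); squaring, (γ^2 - 320)^2 = 4·25276, i.e. γ^4 - 640γ^2 + 102400 - 101104 = 0, i.e. γ^4 - 640γ^2 + 1296 = 0. So γ is a root of x^4 - 640x^2 + 1296. This polynomial is irreducible over Q: it has no rational root (each ±√142 ± √178 is irrational), and any factorization into two quadratics over Q would force √(25276) ∈ Q (pairing opposite roots) or √142, √178 ∈ Q (other pairings), all impossible. Hence [Q(γ):Q] = 4 = [Q(√142, √178):Q], so Q(γ) = Q(√142, √178).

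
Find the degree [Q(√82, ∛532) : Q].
[Q(√82, ∛532) : Q] = 6

Let L = Q(√82, ∛532). Since Q(√82) ⊂ L and [Q(√82):Q] = 2, the tower law gives 2 | [L:Q]. Likewise Q(∛532) ⊂ L with [Q(∛532):Q] = 3 (because 532 is not a perfect cube), so 3 | [L:Q]. As gcd(2,3) = 1, [L:Q] is divisible by 6. Conversely L is generated over Q by √82 and ∛532, so [L:Q] ≤ 2·3 = 6. Therefore [Q(√82, ∛532) : Q] = 6.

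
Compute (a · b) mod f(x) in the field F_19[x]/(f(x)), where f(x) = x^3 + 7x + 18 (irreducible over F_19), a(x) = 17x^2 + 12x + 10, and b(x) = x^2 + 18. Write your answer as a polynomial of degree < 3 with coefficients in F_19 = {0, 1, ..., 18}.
a · b ≡ 7x^2 + 16x + 2 (mod f(x))

Multiply in F_19[x]: a(x)·b(x) = (17x^2 + 12x + 10)·(x^2 + 18) = 17x^4 + 12x^3 + 12x^2 + 7x + 9. This has degree ≥ 3, so divide by f(x) over F_19: 17x^4 + 12x^3 + 12x^2 + 7x + 9 = (17x + 12)·(x^3 + 7x + 18) + (7x^2 + 16x + 2). Hence a·b ≡ 7x^2 + 16x + 2 (mod f). (F_19[x]/(f) is a field with 19^3 = 6859 elements since f is irreducible of degree 3.)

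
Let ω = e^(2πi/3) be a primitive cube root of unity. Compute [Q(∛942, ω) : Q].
[Q(∛942, ω) : Q] = 6

[Q(∛942):Q] = 3 (min poly x^3 - 942, irreducible since 942 is not a perfect cube). [Q(ω):Q] = 2 (min poly x^2 + x + 1). Since Q(∛942) ⊂ R and ω ∉ R, we have ω ∉ Q(∛942), so x^2 + x + 1 remains irreducible over Q(∛942) and [Q(∛942, ω) : Q(∛942)] = 2. By the tower law, [Q(∛942, ω) : Q] = 3 · 2 = 6. (In fact Q(∛942, ω) is the splitting field of x^3 - 942 over Q.)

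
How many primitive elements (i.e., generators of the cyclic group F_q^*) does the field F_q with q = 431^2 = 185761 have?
There are φ(185760) = 48384 primitive elements

F_q^* is cyclic of order q - 1 = 185760. A cyclic group of order m has exactly φ(m) generators. Here m = 185760 = 2^5 · 3^3 · 5 · 43, so the number of primitive elements is φ(185760) = 48384.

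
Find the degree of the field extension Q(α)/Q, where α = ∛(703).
[Q(α):Q] = 3

The minimal polynomial of α is x^3 - 703, irreducible over Q since 703 is not a perfect cube (so x^3 - 703 has no rational root). Hence [Q(α):Q] = deg(m_α) = 3.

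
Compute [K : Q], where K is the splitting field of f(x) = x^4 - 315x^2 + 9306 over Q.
[K : Q] = 4

Solving the quadratic in x^2: x^2 = (315 ± √(315^2 - 4·9306))/2 = (315 ± √62001)/2 = (315 ± 249)/2, giving x^2 = 33 or x^2 = 282. So f(x) = (x^2 - 33)(x^2 - 282) and the roots of f are ±√33, ±√282. Hence the splitting field is K = Q(√33, √282). Since 33 and 282 are distinct squarefree integers > 1, their product 9306 is not a perfect square, so √282 ∉ Q(√33). By the tower law [K:Q] = [Q(√33,√282):Q(√33)] · [Q(√33):Q] = 2 · 2 = 4.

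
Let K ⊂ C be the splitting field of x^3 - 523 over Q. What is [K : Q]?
[K : Q] = 6

The roots of x^3 - 523 are ∛523, ω∛523, ω^2∛523 where ω = e^(2πi/3) is a primitive cube root of unity, so K = Q(∛523, ω). Now [Q(∛523):Q] = 3 (since 523 is not a perfect cube, x^3 - 523 is irreducible) and [Q(ω):Q] = 2. Both 2 and 3 divide [K:Q], and [K:Q] ≤ 3·2 = 6, so [K:Q] = 6. (Equivalently: Q(∛523) ⊂ R but ω ∉ R, so [K : Q(∛523)] = 2.)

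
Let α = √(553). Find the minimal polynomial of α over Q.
m_α(x) = x^2 - 553

α satisfies α^2 - 553 = 0, so x^2 - 553 annihilates α. Since d = 553 is squarefree and ≠ 1, it is not a perfect square in Q, so x^2 - 553 has no rational root and is therefore irreducible over Q (a degree-2 polynomial over a field is irreducible iff it has no root). Hence m_α(x) = x^2 - 553.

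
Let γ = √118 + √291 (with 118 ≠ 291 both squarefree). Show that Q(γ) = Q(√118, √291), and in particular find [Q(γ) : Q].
[Q(γ) : Q] = 4 (equivalently, Q(γ) = Q(√118, √291))

Obviously Q(γ) ⊆ Q(√118, √291), and [Q(√118, √291):Q] = 4 (since 118, 291 are distinct squarefree integers > 1 with 34338 not a perfect square). To show equality we compute the minimal polynomial of γ. From γ = √118 + √291: γ^2 = 118 + 2√(34338) + 291 = 409 + 2√(34338), so γ^2 - 409 = 2√(34338); squaring, (γ^2 - 409)^2 = 4·34338, i.e. γ^4 - 818γ^2 + 167281 - 137352 = 0, i.e. γ^4 - 818γ^2 + 29929 = 0. So γ is a root of x^4 - 818x^2 + 29929. This polynomial is irreducible over Q: it has no rational root (each ±√118 ± √291 is irrational), and any factorization into two quadratics over Q would force √(34338) ∈ Q (pairing opposite roots) or √118, √291 ∈ Q (other pairings), all impossible. Hence [Q(γ):Q] = 4 = [Q(√118, √291):Q], so Q(γ) = Q(√118, √291).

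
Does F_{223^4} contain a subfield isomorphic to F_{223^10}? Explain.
No: F_{223^10} is not a subfield of F_{223^4}

F_{p^m} embeds in F_{p^n} iff m | n. Here 10 ∤ 4 (since 4 = 0·10 + 4 with remainder 4 ≠ 0), so F_{223^10} is not a subfield of F_{223^4}. Equivalently: if it were, the tower law would give 10 = [F_{223^10}:F_223] dividing [F_{223^4}:F_223] = 4, contradiction.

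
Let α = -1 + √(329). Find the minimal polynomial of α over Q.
m_α(x) = x^2 + 2x - 328

From α + 1 = √(329), squaring gives (α + 1)^2 = 329, i.e. α^2 + 2α + 1 = 329, so α^2 + 2α - 328 = 0. The discriminant of x^2 + 2x - 328 is (2)^2 - 4·(-328) = 4 + 1312 = 1316, and 4·(329) is not a perfect square in Q since 329 is squarefree and ≠ 1. Hence x^2 + 2x - 328 is irreducible over Q and is the minimal polynomial of α.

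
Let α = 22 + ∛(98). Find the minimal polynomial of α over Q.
m_α(x) = x^3 - 66x^2 + 1452x - 10746

Set β = α - 22 = ∛(98), so β^3 = 98. Then (α - 22)^3 - 98 = 0, i.e. α is a root of g(x) = (x - 22)^3 - 98 = x^3 - 66x^2 + 1452x - 10746. Since g(x) = h(x - 22) where h(x) = x^3 - 98, and h is irreducible over Q (because 98 is not a perfect cube, so h has no rational root, and a monic cubic with no rational root is irreducible), g is also irreducible (irreducibility is preserved under the substitution x → x - 22). Hence m_α(x) = x^3 - 66x^2 + 1452x - 10746.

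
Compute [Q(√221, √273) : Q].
[Q(√221, √273) : Q] = 4

[Q(√221):Q] = 2 (min poly x^2 - 221, irreducible since 221 is squarefree > 1). For the top step, suppose √273 ∈ Q(√221), say √273 = c + d√221 with c, d ∈ Q. Squaring: 273 = c^2 + 221d^2 + 2cd√221. Since √221 ∉ Q this forces 2cd = 0. If d = 0 then √273 = c ∈ Q, contradicting 273 squarefree > 1. If c = 0 then 273 = 221d^2, so 221·273 = (221d)^2 is a perfect square in Q — but 221·273 = 60333 is not a perfect square (since 221 and 273 are distinct squarefree integers). Contradiction. Hence √273 ∉ Q(√221), so x^2 - 273 stays irreducible over Q(√221) and [Q(√221, √273) : Q(√221)] = 2. By the tower law, [Q(√221, √273) : Q] = 2 · 2 = 4.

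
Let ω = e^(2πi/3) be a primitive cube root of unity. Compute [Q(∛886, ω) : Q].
[Q(∛886, ω) : Q] = 6

[Q(∛886):Q] = 3 (min poly x^3 - 886, irreducible since 886 is not a perfect cube). [Q(ω):Q] = 2 (min poly x^2 + x + 1). Since Q(∛886) ⊂ R and ω ∉ R, we have ω ∉ Q(∛886), so x^2 + x + 1 remains irreducible over Q(∛886) and [Q(∛886, ω) : Q(∛886)] = 2. By the tower law, [Q(∛886, ω) : Q] = 3 · 2 = 6. (In fact Q(∛886, ω) is the splitting field of x^3 - 886 over Q.)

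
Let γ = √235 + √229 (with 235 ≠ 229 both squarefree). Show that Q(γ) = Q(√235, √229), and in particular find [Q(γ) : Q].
[Q(γ) : Q] = 4 (equivalently, Q(γ) = Q(√235, √229))

Obviously Q(γ) ⊆ Q(√235, √229), and [Q(√235, √229):Q] = 4 (since 235, 229 are distinct squarefree integers > 1 with 53815 not a perfect square). To show equality we compute the minimal polynomial of γ. From γ = √235 + √229: γ^2 = 235 + 2√(53815) + 229 = 464 + 2√(53815), so γ^2 - 464 = 2√(53815); squaring, (γ^2 - 464)^2 = 4·53815, i.e. γ^4 - 928γ^2 + 215296 - 215260 = 0, i.e. γ^4 - 928γ^2 + 36 = 0. So γ is a root of x^4 - 928x^2 + 36. This polynomial is irreducible over Q: it has no rational root (each ±√235 ± √229 is irrational), and any factorization into two quadratics over Q would force √(53815) ∈ Q (pairing opposite roots) or √235, √229 ∈ Q (other pairings), all impossible. Hence [Q(γ):Q] = 4 = [Q(√235, √229):Q], so Q(γ) = Q(√235, √229).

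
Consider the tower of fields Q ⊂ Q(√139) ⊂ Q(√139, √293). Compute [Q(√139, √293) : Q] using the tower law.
[Q(√139, √293) : Q] = 4

[Q(√139):Q] = 2 (min poly x^2 - 139, irreducible since 139 is squarefree > 1). For the top step, suppose √293 ∈ Q(√139), say √293 = c + d√139 with c, d ∈ Q. Squaring: 293 = c^2 + 139d^2 + 2cd√139. Since √139 ∉ Q this forces 2cd = 0. If d = 0 then √293 = c ∈ Q, contradicting 293 squarefree > 1. If c = 0 then 293 = 139d^2, so 139·293 = (139d)^2 is a perfect square in Q — but 139·293 = 40727 is not a perfect square (since 139 and 293 are distinct squarefree integers). Contradiction. Hence √293 ∉ Q(√139), so x^2 - 293 stays irreducible over Q(√139) and [Q(√139, √293) : Q(√139)] = 2. By the tower law, [Q(√139, √293) : Q] = 2 · 2 = 4.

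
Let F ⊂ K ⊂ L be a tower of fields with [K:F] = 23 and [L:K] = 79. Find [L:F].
[L:F] = 1817

The tower law says that for any tower of field extensions F ⊂ K ⊂ L with finite degrees, [L:F] = [L:K] · [K:F]. Here this gives [L:F] = 79 · 23 = 1817.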